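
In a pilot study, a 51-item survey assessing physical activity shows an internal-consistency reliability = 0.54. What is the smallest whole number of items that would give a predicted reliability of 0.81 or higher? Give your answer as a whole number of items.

n = 0.81(1 − 0.54) / [0.54(1 − 0.81)]
n = 0.3726 / 0.1026 ≈ 3.6316
3.6316 × 51 = 185.21 → 186 items

186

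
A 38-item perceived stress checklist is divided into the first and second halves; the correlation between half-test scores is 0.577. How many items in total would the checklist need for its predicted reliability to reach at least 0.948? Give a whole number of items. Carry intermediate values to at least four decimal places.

254

r_full = 2(0.577)/(1 + 0.577) = 0.7318
n = r_tgt(1 − r_full) / [r_full(1 − r_tgt)] = 0.948 × 0.2682 / (0.7318 × 0.052) ≈ 6.6815
Items = 6.6815 × 38 ≈ 253.90 → 254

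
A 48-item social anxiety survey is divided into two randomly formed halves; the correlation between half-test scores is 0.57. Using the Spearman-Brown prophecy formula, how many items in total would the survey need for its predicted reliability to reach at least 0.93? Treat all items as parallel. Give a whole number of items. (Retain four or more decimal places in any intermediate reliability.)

Corrected full-test reliability: r_full = 2 × 0.57 / (1 + 0.57) ≈ 0.7261
n = r_tgt(1 − r_full) / [r_full(1 − r_tgt)] = 0.93 × 0.2739 / (0.7261 × 0.07) ≈ 5.0116
Items = 5.0116 × 48 ≈ 240.56 → 241

241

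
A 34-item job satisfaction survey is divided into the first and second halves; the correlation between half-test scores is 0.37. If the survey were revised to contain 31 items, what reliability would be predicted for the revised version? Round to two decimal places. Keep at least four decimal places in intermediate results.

Spearman-Brown correction (n = 2): r_full = 2·0.37/(1 + 0.37) = 0.5401
Length factor from 34 to 31 items: n = 31/34 = 0.9118
r_new = n·r_full / (1 + (n − 1)·r_full) = 0.4925 / 0.9524 ≈ 0.5171

0.52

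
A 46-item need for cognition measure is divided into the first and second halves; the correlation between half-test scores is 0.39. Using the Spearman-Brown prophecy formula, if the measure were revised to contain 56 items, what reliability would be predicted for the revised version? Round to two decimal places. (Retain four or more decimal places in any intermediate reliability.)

0.61

First correct the split-half correlation to full-test reliability: r_full = 2 × 0.39 / (1 + 0.39) ≈ 0.5612
Length factor from 46 to 56 items: n = 56/46 = 1.2174
r_new = n·r_full / (1 + (n − 1)·r_full) = 0.6832 / 1.1220 ≈ 0.6089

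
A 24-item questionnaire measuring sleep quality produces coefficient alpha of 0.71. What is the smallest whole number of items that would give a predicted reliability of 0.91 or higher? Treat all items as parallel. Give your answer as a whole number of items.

100

n = 0.91 × (1 − 0.71) / [ 0.71 × (1 − 0.91) ]
n = 0.2639 / 0.0639 ≈ 4.1299
So the test needs 4.1299 × 24 ≈ 99.12 items; rounding up, 100.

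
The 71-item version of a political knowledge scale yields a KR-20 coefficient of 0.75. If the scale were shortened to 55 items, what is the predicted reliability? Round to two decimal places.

0.70

The new length is 55/71 = 0.7746 times the old.
r_new = 0.7746·0.75 / [1 + (0.7746 − 1)·0.75]
r_new = 0.5809 / 0.8309 ≈ 0.6991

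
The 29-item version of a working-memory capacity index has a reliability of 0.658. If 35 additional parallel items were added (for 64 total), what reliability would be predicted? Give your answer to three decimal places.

n = 64/29 = 2.2069
r_new = (2.2069 × 0.658) / (1 + (2.2069 − 1) × 0.658)
r_new = 1.4521 / 1.7941 ≈ 0.8094

0.809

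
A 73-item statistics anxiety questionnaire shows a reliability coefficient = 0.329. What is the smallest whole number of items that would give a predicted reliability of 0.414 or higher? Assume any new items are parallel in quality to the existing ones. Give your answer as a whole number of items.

106

Spearman-Brown solved for the length factor n:
n = r_target (1 − r_old) / [ r_old (1 − r_target) ]
n = [0.414 × 0.671] / [0.329 × 0.586]
n = 0.277794 / 0.192794 ≈ 1.4409
1.4409 × 73 = 105.19 → 106 items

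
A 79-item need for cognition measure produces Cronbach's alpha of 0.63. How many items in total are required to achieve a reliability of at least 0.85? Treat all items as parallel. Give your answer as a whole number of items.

n = 0.85 × (1 − 0.63) / [ 0.63 × (1 − 0.85) ]
n = 0.3145 / 0.0945 ≈ 3.3280
3.3280 × 79 = 262.91 → 263 items

263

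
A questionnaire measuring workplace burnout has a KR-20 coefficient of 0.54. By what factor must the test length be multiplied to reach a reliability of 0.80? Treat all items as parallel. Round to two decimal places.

n = 0.80 × (1 − 0.54) / [ 0.54 × (1 − 0.80) ]
n = 0.3680 / 0.1080 ≈ 3.4074

3.41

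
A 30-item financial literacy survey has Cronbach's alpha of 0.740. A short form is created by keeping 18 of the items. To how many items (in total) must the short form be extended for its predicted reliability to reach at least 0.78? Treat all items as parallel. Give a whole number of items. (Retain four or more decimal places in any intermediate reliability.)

38

First, r for the 18-item form: n = 18/30 = 0.6000, so r_18 = 0.6000·0.740/(1 + (0.6000 − 1)·0.740) = 0.6307
Then solve for n' with r_old = 0.6307, r_target = 0.78: n' = 0.78(1 − 0.6307)/[0.6307(1 − 0.78)] = 2.0760
Total items = 2.0760 × 18 = 37.37, rounded up to 38.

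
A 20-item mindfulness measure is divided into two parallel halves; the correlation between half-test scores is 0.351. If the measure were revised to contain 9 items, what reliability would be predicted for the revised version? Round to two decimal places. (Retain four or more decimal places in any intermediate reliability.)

Full-test reliability from the split-half r: r_full = 2(0.351)/(1 + 0.351) = 0.5196
Length factor from 20 to 9 items: n = 9/20 = 0.4500
r_new = n·r_full / (1 + (n − 1)·r_full) = 0.2338 / 0.7142 ≈ 0.3274

0.33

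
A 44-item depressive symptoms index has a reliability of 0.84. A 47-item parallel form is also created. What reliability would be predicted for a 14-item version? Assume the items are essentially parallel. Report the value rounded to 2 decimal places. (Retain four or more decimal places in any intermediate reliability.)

0.63

Only the ratio of lengths matters: n = 14/44 = 0.3182
r_{14} = n·r / (1 + (n − 1)·r) = 0.2673 / 0.4273 ≈ 0.6256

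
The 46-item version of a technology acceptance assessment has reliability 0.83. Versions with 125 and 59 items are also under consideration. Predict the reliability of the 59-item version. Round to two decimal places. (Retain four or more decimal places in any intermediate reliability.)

0.86

The 125-item form is not needed; work directly from the 46-item form with n = 59/46 = 1.2826.
r_{59} = n·r / (1 + (n − 1)·r) = 1.0646 / 1.2346 ≈ 0.8623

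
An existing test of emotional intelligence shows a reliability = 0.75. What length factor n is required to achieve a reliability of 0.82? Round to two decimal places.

1.52

n = 0.82 × (1 − 0.75) / [ 0.75 × (1 − 0.82) ]
n = 0.2050 / 0.1350 ≈ 1.5185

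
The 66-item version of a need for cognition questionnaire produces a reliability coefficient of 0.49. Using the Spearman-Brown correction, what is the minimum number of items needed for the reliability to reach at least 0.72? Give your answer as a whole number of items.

n = 0.72 × (1 − 0.49) / [ 0.49 × (1 − 0.72) ]
  = 0.3672 / 0.1372 = 2.6764
So the test needs 2.6764 × 66 ≈ 176.64 items; rounding up, 177.

177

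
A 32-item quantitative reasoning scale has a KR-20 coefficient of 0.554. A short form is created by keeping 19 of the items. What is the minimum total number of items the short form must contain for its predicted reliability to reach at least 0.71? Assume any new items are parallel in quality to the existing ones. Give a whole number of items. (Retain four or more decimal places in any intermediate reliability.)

Short-form reliability: n = 19/32 = 0.5938; r_19 = n·r/(1+(n−1)r) ≈ 0.4245
Length factor from the short form to reach 0.71: n' = 0.71(1 − 0.4245) / [0.4245(1 − 0.71)] ≈ 3.3192
Items = 3.3192 × 19 ≈ 63.06 → 64

64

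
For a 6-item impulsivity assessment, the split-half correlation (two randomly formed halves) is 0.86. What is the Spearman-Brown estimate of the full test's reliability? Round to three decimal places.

0.925

The full test is twice the length of either half (n = 2).
r_full = 2r_hh / (1 + r_hh) = 2 × 0.86 / (1 + 0.86)
r_full = 1.7200 / 1.8600 ≈ 0.9247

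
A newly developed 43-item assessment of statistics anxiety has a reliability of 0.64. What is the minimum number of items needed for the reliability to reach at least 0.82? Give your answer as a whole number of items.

111

Spearman-Brown solved for the length factor n:
n = r*(1 − r) / [ r (1 − r*) ]
n = [0.82 × 0.36] / [0.64 × 0.18]
n = 0.2952 / 0.1152 ≈ 2.5625
So the test needs 2.5625 × 43 ≈ 110.19 items; rounding up, 111.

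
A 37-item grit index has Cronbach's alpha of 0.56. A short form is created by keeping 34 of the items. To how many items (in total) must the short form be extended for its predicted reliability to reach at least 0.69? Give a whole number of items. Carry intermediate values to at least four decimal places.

Short-form reliability: n = 34/37 = 0.9189; r_34 = n·r/(1+(n−1)r) ≈ 0.5391
Then solve for n' with r_old = 0.5391, r_target = 0.69: n' = 0.69(1 − 0.5391)/[0.5391(1 − 0.69)] = 1.9029
Items = 1.9029 × 34 ≈ 64.70 → 65

65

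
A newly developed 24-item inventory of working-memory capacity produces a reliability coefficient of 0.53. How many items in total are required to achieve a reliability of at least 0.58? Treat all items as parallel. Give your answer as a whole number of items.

n = 0.58(1 − 0.53) / [0.53(1 − 0.58)]
  = 0.2726 / 0.2226 = 1.2246
Items needed = n × 24 = 1.2246 × 24 ≈ 29.39 → round up to 30

30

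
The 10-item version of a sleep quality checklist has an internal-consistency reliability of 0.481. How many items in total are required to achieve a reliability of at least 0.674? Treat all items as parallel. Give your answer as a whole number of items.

n = 0.674(1 − 0.481) / [0.481(1 − 0.674)]
n = 0.349806 / 0.156806 ≈ 2.2308
Items needed = n × 10 = 2.2308 × 10 ≈ 22.31 → round up to 23

23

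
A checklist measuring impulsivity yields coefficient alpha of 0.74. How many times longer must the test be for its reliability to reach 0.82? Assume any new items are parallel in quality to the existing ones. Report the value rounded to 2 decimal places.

n = 0.82(1 − 0.74) / [0.74(1 − 0.82)]
n = 0.2132 / 0.1332 ≈ 1.6006

1.60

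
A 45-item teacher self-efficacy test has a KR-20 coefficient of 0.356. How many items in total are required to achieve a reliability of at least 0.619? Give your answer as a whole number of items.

133

n = 0.619(1 − 0.356) / [0.356(1 − 0.619)]
n = 0.398636 / 0.135636 ≈ 2.9390
2.9390 × 45 = 132.25 → 133 items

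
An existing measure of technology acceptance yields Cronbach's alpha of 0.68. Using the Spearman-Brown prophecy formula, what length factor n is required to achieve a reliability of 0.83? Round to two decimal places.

n = 0.83 × (1 − 0.68) / [ 0.68 × (1 − 0.83) ]
  = 0.2656 / 0.1156 = 2.2976

2.30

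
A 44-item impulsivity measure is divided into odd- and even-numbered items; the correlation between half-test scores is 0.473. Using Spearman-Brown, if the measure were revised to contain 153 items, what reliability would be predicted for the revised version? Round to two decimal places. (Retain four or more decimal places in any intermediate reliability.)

0.86

Full-test reliability from the split-half r: r_full = 2(0.473)/(1 + 0.473) = 0.6422
Length factor from 44 to 153 items: n = 153/44 = 3.4773
r_new = n·r_full / (1 + (n − 1)·r_full) = 2.2331 / 2.5909 ≈ 0.8619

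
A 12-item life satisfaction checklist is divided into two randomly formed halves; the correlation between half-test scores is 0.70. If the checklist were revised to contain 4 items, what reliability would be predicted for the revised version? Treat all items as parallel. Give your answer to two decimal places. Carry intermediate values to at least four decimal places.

Full-test reliability from the split-half r: r_full = 2(0.70)/(1 + 0.70) = 0.8235
Length factor from 12 to 4 items: n = 4/12 = 0.3333
r_new = n·r_full / (1 + (n − 1)·r_full) = 0.2745 / 0.4510 ≈ 0.6086

0.61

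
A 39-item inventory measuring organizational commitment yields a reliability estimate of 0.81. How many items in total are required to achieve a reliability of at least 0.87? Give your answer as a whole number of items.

Spearman-Brown solved for the length factor n:
n = r_target (1 − r_old) / [ r_old (1 − r_target) ]
n = 0.87 × (1 − 0.81) / [ 0.81 × (1 − 0.87) ]
n = 0.1653 / 0.1053 ≈ 1.5698
1.5698 × 39 = 61.22 → 62 items

62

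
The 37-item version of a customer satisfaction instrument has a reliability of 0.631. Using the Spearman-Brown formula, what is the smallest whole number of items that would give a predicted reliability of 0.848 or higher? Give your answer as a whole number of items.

Invert Spearman-Brown to solve for n:
n = r*(1 − r) / [ r (1 − r*) ]
n = 0.848 × (1 − 0.631) / [ 0.631 × (1 − 0.848) ]
  = 0.312912 / 0.095912 = 3.2625
Items needed = n × 37 = 3.2625 × 37 ≈ 120.71 → round up to 121

121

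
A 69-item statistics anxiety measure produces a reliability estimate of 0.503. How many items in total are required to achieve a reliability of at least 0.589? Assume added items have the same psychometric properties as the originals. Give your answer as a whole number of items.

n = 0.589(1 − 0.503) / [0.503(1 − 0.589)]
  = 0.292733 / 0.206733 = 1.4160
1.4160 × 69 = 97.70 → 98 items

98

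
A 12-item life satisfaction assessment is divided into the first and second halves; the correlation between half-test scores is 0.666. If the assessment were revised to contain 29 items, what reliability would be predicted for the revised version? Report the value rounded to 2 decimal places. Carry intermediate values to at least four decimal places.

0.91

Spearman-Brown correction (n = 2): r_full = 2·0.666/(1 + 0.666) = 0.7995
Then adjust to 29 items: n = 29/12 = 2.4167
r_new = n·r_full / (1 + (n − 1)·r_full) = 1.9322 / 2.1327 ≈ 0.9060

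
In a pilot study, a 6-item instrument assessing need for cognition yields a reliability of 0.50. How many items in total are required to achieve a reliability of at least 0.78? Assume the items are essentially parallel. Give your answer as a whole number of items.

Rearranging the Spearman-Brown formula for n,
n = r*(1 − r) / [ r (1 − r*) ]
n = [0.78 × 0.50] / [0.50 × 0.22]
n = 0.3900 / 0.1100 ≈ 3.5455
3.5455 × 6 = 21.27 → 22 items

22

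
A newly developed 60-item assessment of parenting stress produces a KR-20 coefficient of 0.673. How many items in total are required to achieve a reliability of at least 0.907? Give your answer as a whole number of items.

285

n = 0.907 × (1 − 0.673) / [ 0.673 × (1 − 0.907) ]
  = 0.296589 / 0.062589 = 4.7387
4.7387 × 60 = 284.32 → 285 items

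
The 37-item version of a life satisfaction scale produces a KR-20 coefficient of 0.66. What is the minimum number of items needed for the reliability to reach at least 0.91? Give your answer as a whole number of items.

Spearman-Brown solved for the length factor n:
n = r*(1 − r) / [ r (1 − r*) ]
n = [0.91 × 0.34] / [0.66 × 0.09]
  = 0.3094 / 0.0594 = 5.2088
Items needed = n × 37 = 5.2088 × 37 ≈ 192.73 → round up to 193

193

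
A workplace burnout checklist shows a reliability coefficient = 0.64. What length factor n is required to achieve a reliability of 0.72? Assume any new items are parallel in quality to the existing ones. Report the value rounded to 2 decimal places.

1.45

Rearranging the Spearman-Brown formula for n,
n = r*(1 − r) / [ r (1 − r*) ]
n = 0.72(1 − 0.64) / [0.64(1 − 0.72)]
  = 0.2592 / 0.1792 = 1.4464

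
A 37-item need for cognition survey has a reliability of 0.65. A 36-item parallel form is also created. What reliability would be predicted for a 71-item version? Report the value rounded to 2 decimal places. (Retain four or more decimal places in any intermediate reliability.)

Only the ratio of lengths matters: n = 71/37 = 1.9189
r_{71} = n·r / (1 + (n − 1)·r) = 1.2473 / 1.5973 ≈ 0.7809

0.78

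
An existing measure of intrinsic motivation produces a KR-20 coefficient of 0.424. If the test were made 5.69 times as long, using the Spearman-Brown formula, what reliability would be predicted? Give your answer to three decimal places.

r_new = 5.69·0.424 / [1 + (5.69 − 1)·0.424]
r_new = 2.4126 / 2.9886 ≈ 0.8073

0.807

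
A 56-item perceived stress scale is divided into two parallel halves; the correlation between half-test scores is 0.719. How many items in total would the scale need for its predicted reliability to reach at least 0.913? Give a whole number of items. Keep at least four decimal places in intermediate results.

115

r_full = 2(0.719)/(1 + 0.719) = 0.8365
n = r_tgt(1 − r_full) / [r_full(1 − r_tgt)] = 0.913 × 0.1635 / (0.8365 × 0.087) ≈ 2.0512
Required items = 2.0512 × 56 = 114.87, so 115 items.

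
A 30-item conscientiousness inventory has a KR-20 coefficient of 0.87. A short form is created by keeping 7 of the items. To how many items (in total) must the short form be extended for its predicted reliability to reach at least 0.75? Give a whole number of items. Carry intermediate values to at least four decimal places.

14

Short-form reliability: n = 7/30 = 0.2333; r_7 = n·r/(1+(n−1)r) ≈ 0.6096
Then solve for n' with r_old = 0.6096, r_target = 0.75: n' = 0.75(1 − 0.6096)/[0.6096(1 − 0.75)] = 1.9213
Items = 1.9213 × 7 ≈ 13.45 → 14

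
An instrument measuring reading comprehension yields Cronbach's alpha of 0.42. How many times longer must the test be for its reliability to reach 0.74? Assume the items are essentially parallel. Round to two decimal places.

3.93

Spearman-Brown solved for the length factor n:
n = r*(1 − r) / [ r (1 − r*) ]
n = 0.74(1 − 0.42) / [0.42(1 − 0.74)]
  = 0.4292 / 0.1092 = 3.9304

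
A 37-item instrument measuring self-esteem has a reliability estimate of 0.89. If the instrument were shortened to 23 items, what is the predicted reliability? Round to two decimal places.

Length ratio n = 23/37 = 0.6216
r_new = (0.6216 × 0.89) / (1 + (0.6216 − 1) × 0.89)
     = 0.5532 / 0.6632 = 0.8341

0.83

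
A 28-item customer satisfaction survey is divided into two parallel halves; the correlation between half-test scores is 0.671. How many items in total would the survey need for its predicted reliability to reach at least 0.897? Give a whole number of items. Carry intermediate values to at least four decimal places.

Corrected full-test reliability: r_full = 2 × 0.671 / (1 + 0.671) ≈ 0.8031
n = r_tgt(1 − r_full) / [r_full(1 − r_tgt)] = 0.897 × 0.1969 / (0.8031 × 0.103) ≈ 2.1352
Items = 2.1352 × 28 ≈ 59.79 → 60

60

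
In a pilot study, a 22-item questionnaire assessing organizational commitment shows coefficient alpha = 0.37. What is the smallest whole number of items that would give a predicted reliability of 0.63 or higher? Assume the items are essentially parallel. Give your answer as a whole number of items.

n = 0.63 × (1 − 0.37) / [ 0.37 × (1 − 0.63) ]
n = 0.3969 / 0.1369 ≈ 2.8992
2.8992 × 22 = 63.78 → 64 items

64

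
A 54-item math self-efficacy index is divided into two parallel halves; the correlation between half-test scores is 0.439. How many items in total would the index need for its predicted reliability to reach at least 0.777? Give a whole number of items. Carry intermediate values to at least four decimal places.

r_full = 2(0.439)/(1 + 0.439) = 0.6101
n = r_tgt(1 − r_full) / [r_full(1 − r_tgt)] = 0.777 × 0.3899 / (0.6101 × 0.223) ≈ 2.2267
Required items = 2.2267 × 54 = 120.24, so 121 items.

121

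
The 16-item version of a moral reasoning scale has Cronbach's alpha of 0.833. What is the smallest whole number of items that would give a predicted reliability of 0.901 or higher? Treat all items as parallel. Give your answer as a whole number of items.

30

Invert Spearman-Brown to solve for n:
n = r_target (1 − r_old) / [ r_old (1 − r_target) ]
n = 0.901(1 − 0.833) / [0.833(1 − 0.901)]
  = 0.150467 / 0.082467 = 1.8246
So the test needs 1.8246 × 16 ≈ 29.19 items; rounding up, 30.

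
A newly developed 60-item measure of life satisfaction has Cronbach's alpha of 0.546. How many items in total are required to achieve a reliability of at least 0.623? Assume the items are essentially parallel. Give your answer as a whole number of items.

83

Rearranging the Spearman-Brown formula for n,
n = r_target (1 − r_old) / [ r_old (1 − r_target) ]
n = 0.623 × (1 − 0.546) / [ 0.546 × (1 − 0.623) ]
n = 0.282842 / 0.205842 ≈ 1.3741
So the test needs 1.3741 × 60 ≈ 82.45 items; rounding up, 83.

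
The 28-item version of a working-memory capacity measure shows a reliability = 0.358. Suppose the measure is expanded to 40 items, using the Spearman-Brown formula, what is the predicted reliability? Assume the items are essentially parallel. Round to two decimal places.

Length ratio n = 40/28 = 1.4286
r_new = 1.4286·0.358 / [1 + (1.4286 − 1)·0.358]
r_new = 0.5114 / 1.1534 ≈ 0.4434

0.44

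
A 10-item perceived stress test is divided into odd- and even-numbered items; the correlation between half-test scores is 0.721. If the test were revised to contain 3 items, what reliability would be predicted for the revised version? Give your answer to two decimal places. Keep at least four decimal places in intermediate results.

0.61

First correct the split-half correlation to full-test reliability: r_full = 2 × 0.721 / (1 + 0.721) ≈ 0.8379
Length factor from 10 to 3 items: n = 3/10 = 0.3000
r_new = n·r_full / (1 + (n − 1)·r_full) = 0.2514 / 0.4135 ≈ 0.6080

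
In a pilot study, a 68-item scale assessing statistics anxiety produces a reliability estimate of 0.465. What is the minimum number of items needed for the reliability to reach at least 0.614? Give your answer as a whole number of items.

n = [0.614 × 0.535] / [0.465 × 0.386]
  = 0.328490 / 0.179490 = 1.8301
Items needed = n × 68 = 1.8301 × 68 ≈ 124.45 → round up to 125

125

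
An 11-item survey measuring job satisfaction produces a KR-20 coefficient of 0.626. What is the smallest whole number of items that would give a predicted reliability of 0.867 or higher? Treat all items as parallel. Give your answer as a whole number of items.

Invert Spearman-Brown to solve for n:
n = r*(1 − r) / [ r (1 − r*) ]
n = 0.867 × (1 − 0.626) / [ 0.626 × (1 − 0.867) ]
n = 0.324258 / 0.083258 ≈ 3.8946
So the test needs 3.8946 × 11 ≈ 42.84 items; rounding up, 43.

43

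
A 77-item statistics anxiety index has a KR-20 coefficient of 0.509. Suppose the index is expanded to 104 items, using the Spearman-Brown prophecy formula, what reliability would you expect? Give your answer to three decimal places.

n = 104/77 = 1.3506
By Spearman-Brown, r_new = n r / (1 + (n − 1) r).
r_new = 1.3506·0.509 / [1 + (1.3506 − 1)·0.509]
r_new = 0.6875 / 1.1785 ≈ 0.5834

0.583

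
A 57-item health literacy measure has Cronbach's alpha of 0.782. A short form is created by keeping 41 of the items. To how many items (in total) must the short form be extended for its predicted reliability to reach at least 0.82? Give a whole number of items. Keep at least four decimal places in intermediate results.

Short-form reliability: n = 41/57 = 0.7193; r_41 = n·r/(1+(n−1)r) ≈ 0.7207
Then solve for n' with r_old = 0.7207, r_target = 0.82: n' = 0.82(1 − 0.7207)/[0.7207(1 − 0.82)] = 1.7655
Items = 1.7655 × 41 ≈ 72.39 → 73

73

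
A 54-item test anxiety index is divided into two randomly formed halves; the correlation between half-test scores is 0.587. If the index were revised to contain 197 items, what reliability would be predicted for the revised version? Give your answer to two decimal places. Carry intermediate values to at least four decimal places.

0.91

Full-test reliability from the split-half r: r_full = 2(0.587)/(1 + 0.587) = 0.7398
Then adjust to 197 items: n = 197/54 = 3.6481
r_new = n·r_full / (1 + (n − 1)·r_full) = 2.6989 / 2.9591 ≈ 0.9121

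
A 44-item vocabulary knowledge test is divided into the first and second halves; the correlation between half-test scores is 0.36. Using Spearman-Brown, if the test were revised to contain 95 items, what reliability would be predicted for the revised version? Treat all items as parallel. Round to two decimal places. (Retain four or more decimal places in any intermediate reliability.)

First correct the split-half correlation to full-test reliability: r_full = 2 × 0.36 / (1 + 0.36) ≈ 0.5294
Then adjust to 95 items: n = 95/44 = 2.1591
r_new = n·r_full / (1 + (n − 1)·r_full) = 1.1430 / 1.6136 ≈ 0.7084

0.71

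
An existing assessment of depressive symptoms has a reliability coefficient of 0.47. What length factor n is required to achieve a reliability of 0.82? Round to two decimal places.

n = 0.82(1 − 0.47) / [0.47(1 − 0.82)]
  = 0.4346 / 0.0846 = 5.1371

5.14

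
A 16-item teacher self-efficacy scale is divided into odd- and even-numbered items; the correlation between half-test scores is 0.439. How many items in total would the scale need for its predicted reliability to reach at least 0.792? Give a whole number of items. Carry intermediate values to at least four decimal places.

r_full = 2(0.439)/(1 + 0.439) = 0.6101
Solve Spearman-Brown for n: n = 0.792(1 − 0.6101) / [0.6101(1 − 0.792)] = 2.4334
Items = 2.4334 × 16 ≈ 38.93 → 39

39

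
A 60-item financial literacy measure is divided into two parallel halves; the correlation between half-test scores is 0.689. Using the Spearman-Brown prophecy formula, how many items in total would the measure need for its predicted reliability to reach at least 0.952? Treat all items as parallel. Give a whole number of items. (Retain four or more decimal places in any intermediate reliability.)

r_full = 2(0.689)/(1 + 0.689) = 0.8159
Solve Spearman-Brown for n: n = 0.952(1 − 0.8159) / [0.8159(1 − 0.952)] = 4.4752
Items = 4.4752 × 60 ≈ 268.51 → 269

269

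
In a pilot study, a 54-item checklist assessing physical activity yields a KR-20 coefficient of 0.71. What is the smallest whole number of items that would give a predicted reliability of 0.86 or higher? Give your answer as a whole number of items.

136

Spearman-Brown solved for the length factor n:
n = r_target (1 − r_old) / [ r_old (1 − r_target) ]
n = 0.86 × (1 − 0.71) / [ 0.71 × (1 − 0.86) ]
  = 0.2494 / 0.0994 = 2.5091
Items needed = n × 54 = 2.5091 × 54 ≈ 135.49 → round up to 136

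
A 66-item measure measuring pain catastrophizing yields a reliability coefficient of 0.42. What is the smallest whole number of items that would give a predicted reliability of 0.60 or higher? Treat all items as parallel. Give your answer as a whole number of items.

137

n = [0.60 × 0.58] / [0.42 × 0.40]
  = 0.3480 / 0.1680 = 2.0714
2.0714 × 66 = 136.71 → 137 items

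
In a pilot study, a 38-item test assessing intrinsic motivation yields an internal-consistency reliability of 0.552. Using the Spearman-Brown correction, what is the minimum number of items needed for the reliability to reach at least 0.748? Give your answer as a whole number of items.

n = [0.748 × 0.448] / [0.552 × 0.252]
n = 0.335104 / 0.139104 ≈ 2.4090
Items needed = n × 38 = 2.4090 × 38 ≈ 91.54 → round up to 92

92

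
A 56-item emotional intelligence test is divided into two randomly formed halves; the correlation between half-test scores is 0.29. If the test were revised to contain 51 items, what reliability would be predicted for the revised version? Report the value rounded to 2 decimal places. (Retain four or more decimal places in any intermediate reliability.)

0.43

Spearman-Brown correction (n = 2): r_full = 2·0.29/(1 + 0.29) = 0.4496
Then adjust to 51 items: n = 51/56 = 0.9107
r_new = n·r_full / (1 + (n − 1)·r_full) = 0.4095 / 0.9599 ≈ 0.4266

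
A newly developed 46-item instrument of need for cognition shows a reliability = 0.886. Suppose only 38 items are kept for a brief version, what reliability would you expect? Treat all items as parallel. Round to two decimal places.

Length ratio n = 38/46 = 0.8261
Spearman-Brown: r_new = n·r / (1 + (n − 1)·r)
r_new = (0.8261 × 0.886) / (1 + (0.8261 − 1) × 0.886)
     = 0.7319 / 0.8459 = 0.8652

0.87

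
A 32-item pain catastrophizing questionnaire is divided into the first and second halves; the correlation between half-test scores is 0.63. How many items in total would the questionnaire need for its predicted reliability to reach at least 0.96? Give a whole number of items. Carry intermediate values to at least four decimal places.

r_full = 2(0.63)/(1 + 0.63) = 0.7730
Solve Spearman-Brown for n: n = 0.96(1 − 0.7730) / [0.7730(1 − 0.96)] = 7.0479
Required items = 7.0479 × 32 = 225.53, so 226 items.

226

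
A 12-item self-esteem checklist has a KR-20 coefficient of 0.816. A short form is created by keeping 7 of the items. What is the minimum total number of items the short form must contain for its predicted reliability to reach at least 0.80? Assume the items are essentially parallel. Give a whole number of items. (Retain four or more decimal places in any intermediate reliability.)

First, r for the 7-item form: n = 7/12 = 0.5833, so r_7 = 0.5833·0.816/(1 + (0.5833 − 1)·0.816) = 0.7212
Length factor from the short form to reach 0.80: n' = 0.80(1 − 0.7212) / [0.7212(1 − 0.80)] ≈ 1.5463
Items = 1.5463 × 7 ≈ 10.82 → 11

11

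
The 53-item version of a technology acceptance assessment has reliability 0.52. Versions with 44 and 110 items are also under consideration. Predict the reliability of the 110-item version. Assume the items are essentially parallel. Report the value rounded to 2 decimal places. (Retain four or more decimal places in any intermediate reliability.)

0.69

Only the ratio of lengths matters: n = 110/53 = 2.0755
r_{110} = n·r / (1 + (n − 1)·r) = 1.0793 / 1.5593 ≈ 0.6922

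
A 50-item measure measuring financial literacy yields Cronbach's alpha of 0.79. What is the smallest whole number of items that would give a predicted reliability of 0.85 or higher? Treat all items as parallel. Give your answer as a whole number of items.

Rearranging the Spearman-Brown formula for n,
n = r*(1 − r) / [ r (1 − r*) ]
n = 0.85(1 − 0.79) / [0.79(1 − 0.85)]
  = 0.1785 / 0.1185 = 1.5063
1.5063 × 50 = 75.31 → 76 items

76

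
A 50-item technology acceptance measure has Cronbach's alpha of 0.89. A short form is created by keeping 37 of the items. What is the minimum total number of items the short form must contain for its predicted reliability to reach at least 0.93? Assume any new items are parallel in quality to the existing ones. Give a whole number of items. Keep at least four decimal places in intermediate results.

83

Short-form reliability: n = 37/50 = 0.7400; r_37 = n·r/(1+(n−1)r) ≈ 0.8569
Then solve for n' with r_old = 0.8569, r_target = 0.93: n' = 0.93(1 − 0.8569)/[0.8569(1 − 0.93)] = 2.2187
Items = 2.2187 × 37 ≈ 82.09 → 83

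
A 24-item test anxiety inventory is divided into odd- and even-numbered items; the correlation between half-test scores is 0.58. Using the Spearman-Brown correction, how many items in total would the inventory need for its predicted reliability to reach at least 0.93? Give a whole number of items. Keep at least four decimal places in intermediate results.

116

r_full = 2(0.58)/(1 + 0.58) = 0.7342
Solve Spearman-Brown for n: n = 0.93(1 − 0.7342) / [0.7342(1 − 0.93)] = 4.8098
Required items = 4.8098 × 24 = 115.44, so 116 items.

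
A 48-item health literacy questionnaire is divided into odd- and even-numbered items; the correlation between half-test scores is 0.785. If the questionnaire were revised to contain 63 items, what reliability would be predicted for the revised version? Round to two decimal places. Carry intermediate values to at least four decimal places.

0.91

Spearman-Brown correction (n = 2): r_full = 2·0.785/(1 + 0.785) = 0.8796
Then adjust to 63 items: n = 63/48 = 1.3125
r_new = n·r_full / (1 + (n − 1)·r_full) = 1.1545 / 1.2749 ≈ 0.9056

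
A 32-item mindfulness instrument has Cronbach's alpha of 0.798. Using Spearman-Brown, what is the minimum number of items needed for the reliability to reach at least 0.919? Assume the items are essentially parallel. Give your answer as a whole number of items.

n = [0.919 × 0.202] / [0.798 × 0.081]
n = 0.185638 / 0.064638 ≈ 2.8720
Items needed = n × 32 = 2.8720 × 32 ≈ 91.90 → round up to 92

92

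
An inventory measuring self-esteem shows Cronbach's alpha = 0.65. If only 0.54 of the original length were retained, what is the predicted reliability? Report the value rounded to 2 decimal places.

0.50

Spearman-Brown: r_new = n·r / (1 + (n − 1)·r)
r_new = (0.54 × 0.65) / (1 + (0.54 − 1) × 0.65)
r_new = 0.3510 / 0.7010 ≈ 0.5007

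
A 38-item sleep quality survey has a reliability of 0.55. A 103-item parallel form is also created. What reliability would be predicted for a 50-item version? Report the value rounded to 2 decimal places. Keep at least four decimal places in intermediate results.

0.62

Only the ratio of lengths matters: n = 50/38 = 1.3158
r_{50} = n·r / (1 + (n − 1)·r) = 0.7237 / 1.1737 ≈ 0.6166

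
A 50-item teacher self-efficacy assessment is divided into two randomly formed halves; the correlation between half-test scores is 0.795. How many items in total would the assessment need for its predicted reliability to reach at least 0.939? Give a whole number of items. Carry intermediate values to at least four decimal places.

Corrected full-test reliability: r_full = 2 × 0.795 / (1 + 0.795) ≈ 0.8858
n = r_tgt(1 − r_full) / [r_full(1 − r_tgt)] = 0.939 × 0.1142 / (0.8858 × 0.061) ≈ 1.9846
Required items = 1.9846 × 50 = 99.23, so 100 items.

100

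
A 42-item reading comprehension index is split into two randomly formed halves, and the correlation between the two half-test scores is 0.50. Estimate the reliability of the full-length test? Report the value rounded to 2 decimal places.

r_full = 2r_hh / (1 + r_hh) = 2 × 0.50 / (1 + 0.50)
       = 1.0000 / 1.5000 = 0.6667

0.67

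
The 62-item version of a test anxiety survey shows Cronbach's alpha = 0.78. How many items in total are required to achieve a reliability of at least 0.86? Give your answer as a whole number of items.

108

Spearman-Brown solved for the length factor n:
n = r*(1 − r) / [ r (1 − r*) ]
n = 0.86 × (1 − 0.78) / [ 0.78 × (1 − 0.86) ]
n = 0.1892 / 0.1092 ≈ 1.7326
1.7326 × 62 = 107.42 → 108 items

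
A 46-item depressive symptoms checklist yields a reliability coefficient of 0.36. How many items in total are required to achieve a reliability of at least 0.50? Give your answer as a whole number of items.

n = 0.50(1 − 0.36) / [0.36(1 − 0.50)]
n = 0.3200 / 0.1800 ≈ 1.7778
Items needed = n × 46 = 1.7778 × 46 ≈ 81.78 → round up to 82

82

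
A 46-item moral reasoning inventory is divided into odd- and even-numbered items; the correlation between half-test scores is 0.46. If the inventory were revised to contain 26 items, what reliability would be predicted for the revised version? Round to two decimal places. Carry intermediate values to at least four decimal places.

0.49

First correct the split-half correlation to full-test reliability: r_full = 2 × 0.46 / (1 + 0.46) ≈ 0.6301
Length factor from 46 to 26 items: n = 26/46 = 0.5652
r_new = n·r_full / (1 + (n − 1)·r_full) = 0.3561 / 0.7260 ≈ 0.4905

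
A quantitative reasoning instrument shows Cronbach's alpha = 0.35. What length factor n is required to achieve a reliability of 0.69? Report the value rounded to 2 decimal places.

n = 0.69 × (1 − 0.35) / [ 0.35 × (1 − 0.69) ]
n = 0.4485 / 0.1085 ≈ 4.1336

4.13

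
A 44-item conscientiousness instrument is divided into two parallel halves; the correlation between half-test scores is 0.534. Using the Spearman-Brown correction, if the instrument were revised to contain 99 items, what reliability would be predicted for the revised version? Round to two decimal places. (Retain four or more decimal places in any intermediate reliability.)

0.84

Full-test reliability from the split-half r: r_full = 2(0.534)/(1 + 0.534) = 0.6962
Length factor from 44 to 99 items: n = 99/44 = 2.2500
r_new = n·r_full / (1 + (n − 1)·r_full) = 1.5665 / 1.8702 ≈ 0.8376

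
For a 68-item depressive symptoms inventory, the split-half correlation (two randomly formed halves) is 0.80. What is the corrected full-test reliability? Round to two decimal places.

r_full = 2(0.80) / (1 + 0.80)
r_full = 1.6000 / 1.8000 ≈ 0.8889

0.89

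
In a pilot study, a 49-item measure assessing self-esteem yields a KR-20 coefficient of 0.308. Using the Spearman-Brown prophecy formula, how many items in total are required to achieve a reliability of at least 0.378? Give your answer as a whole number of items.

67

n = 0.378 × (1 − 0.308) / [ 0.308 × (1 − 0.378) ]
n = 0.261576 / 0.191576 ≈ 1.3654
1.3654 × 49 = 66.90 → 67 items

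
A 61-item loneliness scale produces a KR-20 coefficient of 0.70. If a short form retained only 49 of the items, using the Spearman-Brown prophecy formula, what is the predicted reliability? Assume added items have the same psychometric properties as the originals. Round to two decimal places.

Length ratio n = 49/61 = 0.8033
By Spearman-Brown, r_new = n r / (1 + (n − 1) r).
r_new = 0.8033·0.70 / [1 + (0.8033 − 1)·0.70]
r_new = 0.5623 / 0.8623 ≈ 0.6521

0.65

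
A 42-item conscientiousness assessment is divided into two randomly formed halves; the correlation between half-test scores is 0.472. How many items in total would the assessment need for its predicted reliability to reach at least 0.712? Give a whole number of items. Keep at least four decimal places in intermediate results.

Corrected full-test reliability: r_full = 2 × 0.472 / (1 + 0.472) ≈ 0.6413
Solve Spearman-Brown for n: n = 0.712(1 − 0.6413) / [0.6413(1 − 0.712)] = 1.3828
Items = 1.3828 × 42 ≈ 58.08 → 59

59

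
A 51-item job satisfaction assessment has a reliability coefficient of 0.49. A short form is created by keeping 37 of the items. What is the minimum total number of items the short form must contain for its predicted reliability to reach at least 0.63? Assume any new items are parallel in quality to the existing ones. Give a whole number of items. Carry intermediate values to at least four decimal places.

Short-form reliability: n = 37/51 = 0.7255; r_37 = n·r/(1+(n−1)r) ≈ 0.4107
Then solve for n' with r_old = 0.4107, r_target = 0.63: n' = 0.63(1 − 0.4107)/[0.4107(1 − 0.63)] = 2.4432
Total items = 2.4432 × 37 = 90.40, rounded up to 91.

91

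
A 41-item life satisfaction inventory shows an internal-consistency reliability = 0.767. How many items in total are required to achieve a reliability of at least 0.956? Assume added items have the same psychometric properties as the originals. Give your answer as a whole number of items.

271

Rearranging the Spearman-Brown formula for n,
n = r_target (1 − r_old) / [ r_old (1 − r_target) ]
n = 0.956 × (1 − 0.767) / [ 0.767 × (1 − 0.956) ]
  = 0.222748 / 0.033748 = 6.6003
6.6003 × 41 = 270.61 → 271 items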